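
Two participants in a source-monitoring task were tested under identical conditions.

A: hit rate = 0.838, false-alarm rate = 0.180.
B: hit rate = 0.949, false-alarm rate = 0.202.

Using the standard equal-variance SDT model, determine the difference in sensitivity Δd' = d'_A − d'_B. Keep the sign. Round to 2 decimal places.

Δd' = -0.57

A: z(0.838) = 0.986, z(0.180) = -0.915, d' = 1.901
B: z(0.949) = 1.635, z(0.202) = -0.834, d' = 2.469
Δd' = d'_A − d'_B = 1.901 − 2.469 = -0.568
B has the higher sensitivity.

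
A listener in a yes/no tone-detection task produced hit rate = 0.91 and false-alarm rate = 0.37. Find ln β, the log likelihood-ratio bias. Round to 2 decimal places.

z(H) = z(0.91) = 1.341
z(FA) = z(0.37) = -0.332
ln β = −½·[z(H)² − z(FA)²] = −0.5 × (1.798 − 0.110) = -0.844

ln β = -0.84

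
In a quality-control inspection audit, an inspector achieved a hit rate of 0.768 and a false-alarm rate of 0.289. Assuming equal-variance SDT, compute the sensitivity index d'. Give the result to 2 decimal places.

z(0.768) = 0.7323, z(0.289) = -0.5563
d' = z(H) − z(FA) = 0.7323 − (-0.5563) = 1.2886

d' = 1.29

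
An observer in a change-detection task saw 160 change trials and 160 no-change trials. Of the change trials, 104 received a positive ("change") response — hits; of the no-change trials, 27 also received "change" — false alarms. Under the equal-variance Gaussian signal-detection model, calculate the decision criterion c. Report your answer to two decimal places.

H = 104/160 = 0.6500
FA = 27/160 = 0.1688
Φ⁻¹(H) = Φ⁻¹(0.6500) = 0.385
Φ⁻¹(FA) = Φ⁻¹(0.1688) = -0.959
c = −½·[z(H) + z(FA)] = −0.5 × (0.385 + (-0.959)) = 0.287
c > 0: the observer has a conservative response bias.

c = 0.29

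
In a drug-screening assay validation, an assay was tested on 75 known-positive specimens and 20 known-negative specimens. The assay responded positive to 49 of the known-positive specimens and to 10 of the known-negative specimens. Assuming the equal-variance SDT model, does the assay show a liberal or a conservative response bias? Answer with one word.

z(H) = 0.394, z(FA) = 0.000
c = −½·(z(H) + z(FA)) = -0.197
c < 0 → liberal criterion (biased toward responding “yes”).

liberal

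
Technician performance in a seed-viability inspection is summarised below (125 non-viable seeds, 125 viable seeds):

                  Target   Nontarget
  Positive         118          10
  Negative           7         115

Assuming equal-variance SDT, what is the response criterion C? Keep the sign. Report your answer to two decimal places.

H = 118/125 = 0.9440
FA = 10/125 = 0.0800
Φ⁻¹(H) = Φ⁻¹(0.9440) = 1.5893
Φ⁻¹(FA) = Φ⁻¹(0.0800) = -1.4051
c = −½·[z(H) + z(FA)] = −0.5 × (1.5893 + (-1.4051)) = -0.0921
c < 0: the technician has a liberal response bias.

C = -0.09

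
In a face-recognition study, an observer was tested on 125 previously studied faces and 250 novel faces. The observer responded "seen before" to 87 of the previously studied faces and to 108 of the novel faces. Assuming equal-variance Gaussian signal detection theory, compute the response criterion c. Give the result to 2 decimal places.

H = 87/125 = 0.6960
FA = 108/250 = 0.4320
z(H) = z(0.6960) = 0.5129
z(FA) = z(0.4320) = -0.1713
c = −½·[z(H) + z(FA)] = −0.5 × (0.5129 + (-0.1713)) = -0.1708

c = -0.17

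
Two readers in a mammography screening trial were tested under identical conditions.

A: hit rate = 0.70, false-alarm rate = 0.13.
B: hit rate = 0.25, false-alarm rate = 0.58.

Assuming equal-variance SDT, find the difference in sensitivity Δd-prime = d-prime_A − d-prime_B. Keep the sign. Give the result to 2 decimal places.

A: z(0.70) = 0.524, z(0.13) = -1.126, d' = 1.650
B: z(0.25) = -0.674, z(0.58) = 0.202, d' = -0.876
Δd' = d'_A − d'_B = 1.650 − (-0.876) = 2.526
A has the higher sensitivity.

Δd-prime = 2.53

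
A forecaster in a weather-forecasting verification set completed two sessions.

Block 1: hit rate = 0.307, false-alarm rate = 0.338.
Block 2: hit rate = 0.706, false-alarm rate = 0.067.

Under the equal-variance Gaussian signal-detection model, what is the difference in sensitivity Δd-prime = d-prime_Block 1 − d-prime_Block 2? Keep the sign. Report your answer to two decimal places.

Block 1: z(0.307) = -0.504, z(0.338) = -0.418, d' = -0.086
Block 2: z(0.706) = 0.542, z(0.067) = -1.499, d' = 2.041
Δd' = d'_Block 1 − d'_Block 2 = -0.086 − 2.041 = -2.127
Block 2 has the higher sensitivity.

Δd-prime = -2.13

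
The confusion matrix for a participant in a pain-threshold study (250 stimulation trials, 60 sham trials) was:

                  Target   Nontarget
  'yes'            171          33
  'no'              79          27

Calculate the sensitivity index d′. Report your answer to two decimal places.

d′ = 0.35

H = 171/250 = 0.6840
FA = 33/60 = 0.5500
z(H) = z(0.6840) = 0.4789
z(FA) = z(0.5500) = 0.1257
d' = z(H) − z(FA) = 0.4789 − 0.1257 = 0.3532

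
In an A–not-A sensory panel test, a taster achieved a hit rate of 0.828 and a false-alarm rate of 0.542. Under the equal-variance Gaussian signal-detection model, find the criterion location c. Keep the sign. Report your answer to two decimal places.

z(H) = 0.946
z(FA) = 0.105
c = −½·[z(H) + z(FA)] = −0.5 × (0.946 + 0.105) = -0.5255
c < 0: the taster has a liberal response bias.

c = -0.53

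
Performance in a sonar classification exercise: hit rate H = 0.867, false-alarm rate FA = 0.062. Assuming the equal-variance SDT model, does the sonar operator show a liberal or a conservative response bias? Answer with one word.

z(H) = 1.112, z(FA) = -1.538
c = −½·(z(H) + z(FA)) = 0.213
c > 0 → conservative criterion (biased toward responding “no”).

conservative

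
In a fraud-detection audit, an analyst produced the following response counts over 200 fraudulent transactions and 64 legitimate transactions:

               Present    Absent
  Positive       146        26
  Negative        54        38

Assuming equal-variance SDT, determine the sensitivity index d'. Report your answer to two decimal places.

H = 146/200 = 0.7300
FA = 26/64 = 0.4062
Φ⁻¹(0.7300) = 0.6128, Φ⁻¹(0.4062) = -0.2373
d' = z(H) − z(FA) = 0.6128 − (-0.2373) = 0.8501

d' = 0.85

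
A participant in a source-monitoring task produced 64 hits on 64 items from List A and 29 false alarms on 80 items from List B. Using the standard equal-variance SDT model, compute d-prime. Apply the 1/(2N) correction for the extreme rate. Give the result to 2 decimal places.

The hit rate is 64/64 = 1, so apply the 1/(2N) correction: H → 1 − 1/(2·64) = 0.99219.
z(H) = z(0.99219) = 2.418
z(FA) = z(0.36250) = -0.352
d' = 2.418 − (-0.352) = 2.770

d-prime = 2.77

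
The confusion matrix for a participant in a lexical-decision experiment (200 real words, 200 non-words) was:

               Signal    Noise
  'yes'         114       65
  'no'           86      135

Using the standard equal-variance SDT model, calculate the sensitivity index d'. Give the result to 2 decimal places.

d' = 0.63

H = 114/200 = 0.5700
FA = 65/200 = 0.3250
Φ⁻¹(H) = 0.176
Φ⁻¹(FA) = -0.454
d' = z(H) − z(FA) = 0.176 − (-0.454) = 0.630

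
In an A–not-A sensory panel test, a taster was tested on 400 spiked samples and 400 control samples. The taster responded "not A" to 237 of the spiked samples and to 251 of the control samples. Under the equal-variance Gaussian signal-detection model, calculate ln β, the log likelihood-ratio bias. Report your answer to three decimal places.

H = 237/400 = 0.5925
FA = 251/400 = 0.6275
z(H) = z(0.5925) = 0.2340
z(FA) = z(0.6275) = 0.3252
ln β = −½·[z(H)² − z(FA)²] = −0.5 × (0.0548 − 0.1058) = 0.0255

ln β = 0.026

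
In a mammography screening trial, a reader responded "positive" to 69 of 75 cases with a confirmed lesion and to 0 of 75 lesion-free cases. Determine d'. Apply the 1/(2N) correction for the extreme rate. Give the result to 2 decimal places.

d' = 3.88

The false-alarm rate is 0/75 = 0, so apply the 1/(2N) correction: FA → 1/(2·75) = 0.00667.
z(H) = z(0.92000) = 1.405
z(FA) = z(0.00667) = -2.475
d' = 1.405 − (-2.475) = 3.880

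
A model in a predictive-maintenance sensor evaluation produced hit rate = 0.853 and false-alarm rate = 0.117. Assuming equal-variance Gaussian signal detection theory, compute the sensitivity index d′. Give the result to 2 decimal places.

z(H) = z(0.853) = 1.0494
z(FA) = z(0.117) = -1.1901
d' = z(H) − z(FA) = 1.0494 − (-1.1901) = 2.2395

d′ = 2.24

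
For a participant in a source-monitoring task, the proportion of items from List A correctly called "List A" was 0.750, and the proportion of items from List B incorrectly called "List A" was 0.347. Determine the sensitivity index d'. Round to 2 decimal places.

z(H) = z(0.750) = 0.6745
z(FA) = z(0.347) = -0.3934
d' = z(H) − z(FA) = 0.6745 − (-0.3934) = 1.0679

d' = 1.07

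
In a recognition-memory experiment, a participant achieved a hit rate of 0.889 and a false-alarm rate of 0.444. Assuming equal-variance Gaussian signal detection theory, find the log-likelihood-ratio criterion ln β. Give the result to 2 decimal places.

ln β = -0.74

Φ⁻¹(H) = 1.221
Φ⁻¹(FA) = -0.141
ln β = −½·[z(H)² − z(FA)²] = −0.5 × (1.491 − 0.020) = -0.7355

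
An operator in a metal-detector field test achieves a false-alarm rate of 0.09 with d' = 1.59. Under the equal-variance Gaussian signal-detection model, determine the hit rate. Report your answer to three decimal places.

z(false-alarm rate) = z(0.09) = -1.3408
z(H) = z(FA) + d' = -1.3408 + 1.59 = 0.2492
hit rate = Φ(0.2492) = 0.5984

hit rate = 0.598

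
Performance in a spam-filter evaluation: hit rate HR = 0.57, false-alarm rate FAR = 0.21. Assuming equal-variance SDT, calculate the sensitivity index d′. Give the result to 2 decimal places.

z(H) = z(0.57) = 0.1764
z(FA) = z(0.21) = -0.8064
d' = z(H) − z(FA) = 0.1764 − (-0.8064) = 0.9828

d′ = 0.98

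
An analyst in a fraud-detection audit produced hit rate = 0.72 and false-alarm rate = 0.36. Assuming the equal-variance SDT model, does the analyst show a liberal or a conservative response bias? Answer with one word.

z(H) = 0.583, z(FA) = -0.358
c = −½·(z(H) + z(FA)) = -0.1125
c < 0 → liberal criterion (biased toward responding “yes”).

liberal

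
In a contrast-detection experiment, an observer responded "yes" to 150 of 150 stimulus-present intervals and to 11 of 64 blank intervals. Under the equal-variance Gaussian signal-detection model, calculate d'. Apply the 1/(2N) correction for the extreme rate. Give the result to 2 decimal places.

The hit rate is 150/150 = 1, so apply the 1/(2N) correction: H → 1 − 1/(2·150) = 0.99667.
z(H) = z(0.99667) = 2.713
z(FA) = z(0.17188) = -0.947
d' = 2.713 − (-0.947) = 3.660

d' = 3.66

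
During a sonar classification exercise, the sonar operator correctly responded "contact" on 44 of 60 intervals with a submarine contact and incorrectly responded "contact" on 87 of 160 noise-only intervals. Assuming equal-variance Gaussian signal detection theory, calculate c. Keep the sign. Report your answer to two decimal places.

H = 44/60 = 0.7333
FA = 87/160 = 0.5437
z(H) = z(0.7333) = 0.623
z(FA) = z(0.5437) = 0.110
c = −½·[z(H) + z(FA)] = −0.5 × (0.623 + 0.110) = -0.3665
c < 0: the sonar operator has a liberal response bias.

c = -0.37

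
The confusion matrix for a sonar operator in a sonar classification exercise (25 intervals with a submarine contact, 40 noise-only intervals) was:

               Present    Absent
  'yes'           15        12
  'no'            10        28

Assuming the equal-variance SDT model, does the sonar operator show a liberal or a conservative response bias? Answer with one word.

z(H) = 0.253, z(FA) = -0.524
c = −½·(z(H) + z(FA)) = 0.1355
c > 0 → conservative criterion (biased toward responding “no”).

conservative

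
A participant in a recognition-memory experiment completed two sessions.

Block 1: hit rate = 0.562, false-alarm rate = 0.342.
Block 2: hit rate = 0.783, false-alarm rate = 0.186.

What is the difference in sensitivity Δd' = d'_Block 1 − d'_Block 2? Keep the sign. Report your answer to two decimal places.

Δd' = -1.11

Block 1: z(0.562) = 0.156, z(0.342) = -0.407, d' = 0.563
Block 2: z(0.783) = 0.782, z(0.186) = -0.893, d' = 1.675
Δd' = d'_Block 1 − d'_Block 2 = 0.563 − 1.675 = -1.112
Block 2 has the higher sensitivity.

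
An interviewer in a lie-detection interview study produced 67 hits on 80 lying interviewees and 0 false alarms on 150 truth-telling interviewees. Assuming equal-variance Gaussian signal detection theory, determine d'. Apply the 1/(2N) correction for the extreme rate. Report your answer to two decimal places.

d' = 3.70

The false-alarm rate is 0/150 = 0, so apply the 1/(2N) correction: FA → 1/(2·150) = 0.00333.
z(H) = z(0.83750) = 0.984
z(FA) = z(0.00333) = -2.713
d' = 0.984 − (-2.713) = 3.697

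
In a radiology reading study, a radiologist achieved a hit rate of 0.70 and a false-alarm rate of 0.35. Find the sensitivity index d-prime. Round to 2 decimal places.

d-prime = 0.91

z(H) = z(0.70) = 0.5244
z(FA) = z(0.35) = -0.3853
d' = z(H) − z(FA) = 0.5244 − (-0.3853) = 0.9097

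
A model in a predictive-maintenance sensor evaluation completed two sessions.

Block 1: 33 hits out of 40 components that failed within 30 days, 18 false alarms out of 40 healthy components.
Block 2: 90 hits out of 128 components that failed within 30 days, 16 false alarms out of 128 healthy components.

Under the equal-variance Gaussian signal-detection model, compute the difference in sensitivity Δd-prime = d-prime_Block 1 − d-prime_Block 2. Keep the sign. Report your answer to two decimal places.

Δd-prime = -0.62

Block 1: z(0.8250) = 0.935, z(0.4500) = -0.126, d' = 1.061
Block 2: z(0.7031) = 0.533, z(0.1250) = -1.150, d' = 1.683
Δd' = d'_Block 1 − d'_Block 2 = 1.061 − 1.683 = -0.622
Block 2 has the higher sensitivity.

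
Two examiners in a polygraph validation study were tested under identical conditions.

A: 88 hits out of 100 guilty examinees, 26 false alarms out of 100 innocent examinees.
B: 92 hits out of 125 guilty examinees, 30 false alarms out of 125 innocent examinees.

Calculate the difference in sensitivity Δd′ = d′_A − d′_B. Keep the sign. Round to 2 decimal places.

Δd′ = 0.48

A: z(0.8800) = 1.175, z(0.2600) = -0.643, d' = 1.818
B: z(0.7360) = 0.631, z(0.2400) = -0.706, d' = 1.337
Δd' = d'_A − d'_B = 1.818 − 1.337 = 0.481
A has the higher sensitivity.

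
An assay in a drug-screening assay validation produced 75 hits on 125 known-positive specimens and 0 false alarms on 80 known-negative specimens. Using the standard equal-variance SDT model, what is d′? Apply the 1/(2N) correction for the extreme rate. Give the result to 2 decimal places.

The false-alarm rate is 0/80 = 0, so apply the 1/(2N) correction: FA → 1/(2·80) = 0.00625.
z(H) = z(0.60000) = 0.253
z(FA) = z(0.00625) = -2.498
d' = 0.253 − (-2.498) = 2.751

d′ = 2.75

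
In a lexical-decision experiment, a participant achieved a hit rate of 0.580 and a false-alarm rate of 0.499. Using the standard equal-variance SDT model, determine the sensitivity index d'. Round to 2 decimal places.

d' = 0.20

z(H) = 0.2019
z(FA) = -0.0025
d' = z(H) − z(FA) = 0.2019 − (-0.0025) = 0.2044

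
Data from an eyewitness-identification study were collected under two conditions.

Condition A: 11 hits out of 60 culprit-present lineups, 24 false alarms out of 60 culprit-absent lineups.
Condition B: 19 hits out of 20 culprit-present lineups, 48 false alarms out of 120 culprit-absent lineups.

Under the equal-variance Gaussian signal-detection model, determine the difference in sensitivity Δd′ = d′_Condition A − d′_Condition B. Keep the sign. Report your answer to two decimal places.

Δd′ = -2.55

Condition A: z(0.1833) = -0.903, z(0.4000) = -0.253, d' = -0.650
Condition B: z(0.9500) = 1.645, z(0.4000) = -0.253, d' = 1.898
Δd' = d'_Condition A − d'_Condition B = -0.650 − 1.898 = -2.548
Condition B has the higher sensitivity.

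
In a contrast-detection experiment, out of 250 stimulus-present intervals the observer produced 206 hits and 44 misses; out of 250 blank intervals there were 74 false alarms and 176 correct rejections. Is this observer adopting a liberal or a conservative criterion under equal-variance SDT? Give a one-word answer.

z(H) = 0.931, z(FA) = -0.536
c = −½·(z(H) + z(FA)) = -0.1975
c < 0 → liberal criterion (biased toward responding “yes”).

liberal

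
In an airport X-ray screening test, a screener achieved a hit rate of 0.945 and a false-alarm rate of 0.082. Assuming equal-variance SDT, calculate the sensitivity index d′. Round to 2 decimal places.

z(H) = 1.5982
z(FA) = -1.3917
d' = z(H) − z(FA) = 1.5982 − (-1.3917) = 2.9899

d′ = 2.99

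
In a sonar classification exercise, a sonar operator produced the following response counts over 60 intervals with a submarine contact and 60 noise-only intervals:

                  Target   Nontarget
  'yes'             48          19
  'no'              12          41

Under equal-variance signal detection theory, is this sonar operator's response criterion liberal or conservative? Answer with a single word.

liberal

z(H) = 0.842, z(FA) = -0.477
c = −½·(z(H) + z(FA)) = -0.1825
c < 0 → liberal criterion (biased toward responding “yes”).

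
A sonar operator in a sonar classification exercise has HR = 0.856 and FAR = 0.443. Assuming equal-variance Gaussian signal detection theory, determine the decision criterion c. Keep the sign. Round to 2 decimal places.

z(0.856) = 1.0625, z(0.443) = -0.1434
c = −½·[z(H) + z(FA)] = −0.5 × (1.0625 + (-0.1434)) = -0.45955

c = -0.46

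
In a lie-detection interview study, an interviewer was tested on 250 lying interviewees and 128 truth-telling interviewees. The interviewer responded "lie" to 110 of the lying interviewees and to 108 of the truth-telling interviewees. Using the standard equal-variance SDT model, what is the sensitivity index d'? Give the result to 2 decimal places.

H = 110/250 = 0.4400
FA = 108/128 = 0.8438
z(H) = z(0.4400) = -0.151
z(FA) = z(0.8438) = 1.010
d' = z(H) − z(FA) = -0.151 − 1.010 = -1.161

d' = -1.16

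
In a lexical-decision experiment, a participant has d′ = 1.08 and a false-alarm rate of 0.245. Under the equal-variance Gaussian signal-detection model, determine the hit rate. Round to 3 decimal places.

z(false-alarm rate) = z(0.245) = -0.6903
z(H) = z(FA) + d' = -0.6903 + 1.08 = 0.3897
hit rate = Φ(0.3897) = 0.6516

hit rate = 0.652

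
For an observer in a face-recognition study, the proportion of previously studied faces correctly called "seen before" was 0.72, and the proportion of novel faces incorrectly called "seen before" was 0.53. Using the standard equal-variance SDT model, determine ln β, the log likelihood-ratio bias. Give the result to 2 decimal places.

ln β = -0.17

z(H) = z(0.72) = 0.583
z(FA) = z(0.53) = 0.075
ln β = −½·[z(H)² − z(FA)²] = −0.5 × (0.340 − 0.006) = -0.167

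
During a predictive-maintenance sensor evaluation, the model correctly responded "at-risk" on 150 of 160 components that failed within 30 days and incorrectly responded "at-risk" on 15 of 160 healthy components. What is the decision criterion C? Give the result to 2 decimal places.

H = 150/160 = 0.9375
FA = 15/160 = 0.0938
Φ⁻¹(0.9375) = 1.5341, Φ⁻¹(0.0938) = -1.3177
c = −½·[z(H) + z(FA)] = −0.5 × (1.5341 + (-1.3177)) = -0.1082

C = -0.11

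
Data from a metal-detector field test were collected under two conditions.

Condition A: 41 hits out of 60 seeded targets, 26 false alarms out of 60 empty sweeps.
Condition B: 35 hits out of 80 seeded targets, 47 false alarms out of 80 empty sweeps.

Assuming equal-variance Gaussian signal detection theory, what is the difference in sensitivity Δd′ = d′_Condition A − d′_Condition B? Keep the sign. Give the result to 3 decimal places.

Condition A: z(0.6833) = 0.4769, z(0.4333) = -0.1680, d' = 0.6449
Condition B: z(0.4375) = -0.1573, z(0.5875) = 0.2211, d' = -0.3784
Δd' = d'_Condition A − d'_Condition B = 0.6449 − (-0.3784) = 1.0233
Condition A has the higher sensitivity.

Δd′ = 1.023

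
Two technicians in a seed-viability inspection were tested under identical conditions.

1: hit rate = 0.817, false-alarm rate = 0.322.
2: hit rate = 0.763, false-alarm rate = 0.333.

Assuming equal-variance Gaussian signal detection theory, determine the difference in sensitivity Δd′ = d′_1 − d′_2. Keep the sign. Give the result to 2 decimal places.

1: z(0.817) = 0.904, z(0.322) = -0.462, d' = 1.366
2: z(0.763) = 0.716, z(0.333) = -0.432, d' = 1.148
Δd' = d'_1 − d'_2 = 1.366 − 1.148 = 0.218
1 has the higher sensitivity.

Δd′ = 0.22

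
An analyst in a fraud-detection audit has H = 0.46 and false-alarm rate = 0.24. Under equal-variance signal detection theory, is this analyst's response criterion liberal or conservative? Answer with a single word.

conservative

z(H) = -0.100, z(FA) = -0.706
c = −½·(z(H) + z(FA)) = 0.403
c > 0 → conservative criterion (biased toward responding “no”).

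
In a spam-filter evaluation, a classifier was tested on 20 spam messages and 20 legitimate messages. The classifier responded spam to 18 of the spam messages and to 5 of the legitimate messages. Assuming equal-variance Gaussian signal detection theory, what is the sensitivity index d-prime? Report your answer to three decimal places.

d-prime = 1.956

H = 18/20 = 0.9000
FA = 5/20 = 0.2500
Φ⁻¹(0.9000) = 1.2816, Φ⁻¹(0.2500) = -0.6745
d' = z(H) − z(FA) = 1.2816 − (-0.6745) = 1.9561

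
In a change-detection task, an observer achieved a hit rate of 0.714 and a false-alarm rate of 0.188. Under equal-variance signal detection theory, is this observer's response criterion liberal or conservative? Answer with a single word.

conservative

z(H) = 0.565, z(FA) = -0.885
c = −½·(z(H) + z(FA)) = 0.160
c > 0 → conservative criterion (biased toward responding “no”).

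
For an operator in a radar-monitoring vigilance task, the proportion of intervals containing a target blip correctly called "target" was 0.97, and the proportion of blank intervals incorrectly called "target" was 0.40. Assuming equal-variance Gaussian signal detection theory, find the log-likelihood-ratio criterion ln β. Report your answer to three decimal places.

Φ⁻¹(H) = 1.8808
Φ⁻¹(FA) = -0.2533
ln β = −½·[z(H)² − z(FA)²] = −0.5 × (3.5374 − 0.0642) = -1.7366

ln β = -1.737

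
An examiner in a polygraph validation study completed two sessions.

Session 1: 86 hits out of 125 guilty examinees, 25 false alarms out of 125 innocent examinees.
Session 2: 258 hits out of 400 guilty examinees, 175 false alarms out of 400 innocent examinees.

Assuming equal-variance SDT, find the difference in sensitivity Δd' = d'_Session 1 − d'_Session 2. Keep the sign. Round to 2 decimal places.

Session 1: z(0.6880) = 0.490, z(0.2000) = -0.842, d' = 1.332
Session 2: z(0.6450) = 0.372, z(0.4375) = -0.157, d' = 0.529
Δd' = d'_Session 1 − d'_Session 2 = 1.332 − 0.529 = 0.803
Session 1 has the higher sensitivity.

Δd' = 0.80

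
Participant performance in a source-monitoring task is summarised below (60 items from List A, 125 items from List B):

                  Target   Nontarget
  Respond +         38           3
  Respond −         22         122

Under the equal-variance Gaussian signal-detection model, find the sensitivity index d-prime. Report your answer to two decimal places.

H = 38/60 = 0.6333
FA = 3/125 = 0.0240
Φ⁻¹(H) = Φ⁻¹(0.6333) = 0.341
Φ⁻¹(FA) = Φ⁻¹(0.0240) = -1.977
d' = z(H) − z(FA) = 0.341 − (-1.977) = 2.318

d-prime = 2.32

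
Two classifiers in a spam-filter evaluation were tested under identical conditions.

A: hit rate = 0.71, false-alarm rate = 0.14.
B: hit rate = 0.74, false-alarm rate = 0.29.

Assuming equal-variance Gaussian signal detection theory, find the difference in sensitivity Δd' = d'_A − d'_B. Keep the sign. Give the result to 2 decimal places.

Δd' = 0.44

A: z(0.71) = 0.553, z(0.14) = -1.080, d' = 1.633
B: z(0.74) = 0.643, z(0.29) = -0.553, d' = 1.196
Δd' = d'_A − d'_B = 1.633 − 1.196 = 0.437
A has the higher sensitivity.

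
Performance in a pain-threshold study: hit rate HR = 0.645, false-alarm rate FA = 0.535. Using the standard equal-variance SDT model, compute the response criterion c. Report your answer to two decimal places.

c = -0.23

Φ⁻¹(H) = 0.372
Φ⁻¹(FA) = 0.088
c = −½·[z(H) + z(FA)] = −0.5 × (0.372 + 0.088) = -0.230
c < 0: the participant has a liberal response bias.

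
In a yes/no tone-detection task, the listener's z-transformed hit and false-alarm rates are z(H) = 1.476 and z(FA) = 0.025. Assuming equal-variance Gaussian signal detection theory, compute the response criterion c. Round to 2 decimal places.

c = −½·[z(H) + z(FA)] = −½·(1.476 + 0.025) = -0.7505

c = -0.75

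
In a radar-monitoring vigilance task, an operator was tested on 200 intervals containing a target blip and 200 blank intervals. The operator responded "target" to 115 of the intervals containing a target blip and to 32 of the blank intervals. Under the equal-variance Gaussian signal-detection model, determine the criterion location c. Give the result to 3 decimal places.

H = 115/200 = 0.5750
FA = 32/200 = 0.1600
z(0.5750) = 0.1891, z(0.1600) = -0.9945
c = −½·[z(H) + z(FA)] = −0.5 × (0.1891 + (-0.9945)) = 0.4027
c > 0: the operator has a conservative response bias.

c = 0.403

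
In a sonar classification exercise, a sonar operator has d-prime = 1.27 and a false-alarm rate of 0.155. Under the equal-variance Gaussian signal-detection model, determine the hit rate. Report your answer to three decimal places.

z(false-alarm rate) = z(0.155) = -1.0152
z(H) = z(FA) + d' = -1.0152 + 1.27 = 0.2548
hit rate = Φ(0.2548) = 0.6006

hit rate = 0.601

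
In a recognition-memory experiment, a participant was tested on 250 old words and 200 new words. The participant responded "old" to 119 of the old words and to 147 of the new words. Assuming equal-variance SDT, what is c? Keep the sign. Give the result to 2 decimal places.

H = 119/250 = 0.4760
FA = 147/200 = 0.7350
z(H) = -0.060
z(FA) = 0.628
c = −½·[z(H) + z(FA)] = −0.5 × (-0.060 + 0.628) = -0.284
c < 0: the participant has a liberal response bias.

c = -0.28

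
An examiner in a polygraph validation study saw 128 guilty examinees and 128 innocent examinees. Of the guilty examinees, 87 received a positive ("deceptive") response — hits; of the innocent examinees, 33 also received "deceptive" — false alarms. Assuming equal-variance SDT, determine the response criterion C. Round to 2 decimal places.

C = 0.09

H = 87/128 = 0.6797
FA = 33/128 = 0.2578
z(H) = 0.4669
z(FA) = -0.6501
c = −½·[z(H) + z(FA)] = −0.5 × (0.4669 + (-0.6501)) = 0.0916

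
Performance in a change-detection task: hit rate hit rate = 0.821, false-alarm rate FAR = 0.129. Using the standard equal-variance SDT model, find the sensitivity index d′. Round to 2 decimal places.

z(H) = 0.9192
z(FA) = -1.1311
d' = z(H) − z(FA) = 0.9192 − (-1.1311) = 2.0503

d′ = 2.05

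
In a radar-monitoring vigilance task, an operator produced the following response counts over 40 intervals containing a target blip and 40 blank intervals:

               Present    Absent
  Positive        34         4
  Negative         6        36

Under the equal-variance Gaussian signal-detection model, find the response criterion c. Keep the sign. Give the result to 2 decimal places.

H = 34/40 = 0.8500
FA = 4/40 = 0.1000
z(H) = z(0.8500) = 1.0364
z(FA) = z(0.1000) = -1.2816
c = −½·[z(H) + z(FA)] = −0.5 × (1.0364 + (-1.2816)) = 0.1226

c = 0.12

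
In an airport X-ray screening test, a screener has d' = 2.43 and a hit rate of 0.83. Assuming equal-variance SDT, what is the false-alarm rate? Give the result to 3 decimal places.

z(hit rate) = z(0.83) = 0.9542
z(FA) = z(H) − d' = 0.9542 − 2.43 = -1.4758
false-alarm rate = Φ(-1.4758) = 0.0700

false-alarm rate = 0.070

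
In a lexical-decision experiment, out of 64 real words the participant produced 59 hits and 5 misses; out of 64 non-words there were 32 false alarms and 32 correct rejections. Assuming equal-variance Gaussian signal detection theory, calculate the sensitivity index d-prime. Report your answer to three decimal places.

d-prime = 1.418

H = 59/64 = 0.9219
FA = 32/64 = 0.5000
z(0.9219) = 1.4180, z(0.5000) = 0.0000
d' = z(H) − z(FA) = 1.4180 − 0.0000 = 1.4180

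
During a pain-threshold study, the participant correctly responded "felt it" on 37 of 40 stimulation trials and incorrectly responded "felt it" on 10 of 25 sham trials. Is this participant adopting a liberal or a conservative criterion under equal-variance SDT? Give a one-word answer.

z(H) = 1.440, z(FA) = -0.253
c = −½·(z(H) + z(FA)) = -0.5935
c < 0 → liberal criterion (biased toward responding “yes”).

liberal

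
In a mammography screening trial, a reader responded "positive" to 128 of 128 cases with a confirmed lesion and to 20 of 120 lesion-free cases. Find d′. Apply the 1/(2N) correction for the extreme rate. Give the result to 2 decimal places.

d′ = 3.63

The hit rate is 128/128 = 1, so apply the 1/(2N) correction: H → 1 − 1/(2·128) = 0.99609.
z(H) = z(0.99609) = 2.660
z(FA) = z(0.16667) = -0.967
d' = 2.660 − (-0.967) = 3.627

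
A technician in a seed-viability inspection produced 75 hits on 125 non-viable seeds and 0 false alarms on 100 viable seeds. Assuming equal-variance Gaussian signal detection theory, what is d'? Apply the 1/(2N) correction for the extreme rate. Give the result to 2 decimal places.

d' = 2.83

The false-alarm rate is 0/100 = 0, so apply the 1/(2N) correction: FA → 1/(2·100) = 0.00500.
z(H) = z(0.60000) = 0.253
z(FA) = z(0.00500) = -2.576
d' = 0.253 − (-2.576) = 2.829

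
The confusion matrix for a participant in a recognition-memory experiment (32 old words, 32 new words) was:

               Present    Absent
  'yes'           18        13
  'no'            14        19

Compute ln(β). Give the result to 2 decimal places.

H = 18/32 = 0.5625
FA = 13/32 = 0.4062
z(H) = z(0.5625) = 0.157
z(FA) = z(0.4062) = -0.237
ln β = −½·[z(H)² − z(FA)²] = −0.5 × (0.025 − 0.056) = 0.0155

ln β = 0.02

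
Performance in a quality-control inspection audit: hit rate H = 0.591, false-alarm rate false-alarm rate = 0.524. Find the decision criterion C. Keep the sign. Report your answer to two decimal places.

C = -0.15

Φ⁻¹(0.591) = 0.230, Φ⁻¹(0.524) = 0.060
c = −½·[z(H) + z(FA)] = −0.5 × (0.230 + 0.060) = -0.145
c < 0: the inspector has a liberal response bias.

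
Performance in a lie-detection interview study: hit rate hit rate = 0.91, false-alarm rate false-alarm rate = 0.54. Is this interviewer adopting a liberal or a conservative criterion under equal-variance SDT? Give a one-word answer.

liberal

z(H) = 1.341, z(FA) = 0.100
c = −½·(z(H) + z(FA)) = -0.7205
c < 0 → liberal criterion (biased toward responding “yes”).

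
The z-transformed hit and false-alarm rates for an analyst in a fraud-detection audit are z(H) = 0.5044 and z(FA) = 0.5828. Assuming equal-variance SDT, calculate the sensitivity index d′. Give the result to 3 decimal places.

d′ = -0.078

d' = z(H) − z(FA) = 0.5044 − 0.5828 = -0.0784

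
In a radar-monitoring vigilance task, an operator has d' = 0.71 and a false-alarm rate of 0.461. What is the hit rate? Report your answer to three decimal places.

hit rate = 0.730

z(false-alarm rate) = z(0.461) = -0.0979
z(H) = z(FA) + d' = -0.0979 + 0.71 = 0.6121
hit rate = Φ(0.6121) = 0.7298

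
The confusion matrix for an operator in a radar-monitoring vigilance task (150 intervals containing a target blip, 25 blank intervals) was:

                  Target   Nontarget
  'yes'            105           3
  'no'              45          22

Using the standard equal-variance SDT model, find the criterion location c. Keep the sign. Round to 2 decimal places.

H = 105/150 = 0.7000
FA = 3/25 = 0.1200
z(0.7000) = 0.5244, z(0.1200) = -1.1750
c = −½·[z(H) + z(FA)] = −0.5 × (0.5244 + (-1.1750)) = 0.3253

c = 0.33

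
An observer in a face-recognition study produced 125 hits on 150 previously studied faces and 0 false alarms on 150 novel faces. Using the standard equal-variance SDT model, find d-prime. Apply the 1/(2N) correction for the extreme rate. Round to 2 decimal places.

d-prime = 3.68

The false-alarm rate is 0/150 = 0, so apply the 1/(2N) correction: FA → 1/(2·150) = 0.00333.
z(H) = z(0.83333) = 0.967
z(FA) = z(0.00333) = -2.713
d' = 0.967 − (-2.713) = 3.680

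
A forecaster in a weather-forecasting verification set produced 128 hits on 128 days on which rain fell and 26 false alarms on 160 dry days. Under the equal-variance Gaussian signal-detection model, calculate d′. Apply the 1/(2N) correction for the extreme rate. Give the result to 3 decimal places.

d′ = 3.644

The hit rate is 128/128 = 1, so apply the 1/(2N) correction: H → 1 − 1/(2·128) = 0.99609.
z(H) = z(0.99609) = 2.6597
z(FA) = z(0.16250) = -0.9842
d' = 2.6597 − (-0.9842) = 3.6439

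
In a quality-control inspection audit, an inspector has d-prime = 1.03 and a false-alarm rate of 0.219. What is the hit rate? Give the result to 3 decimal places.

hit rate = 0.600

z(false-alarm rate) = z(0.219) = -0.7756
z(H) = z(FA) + d' = -0.7756 + 1.03 = 0.2544
hit rate = Φ(0.2544) = 0.6004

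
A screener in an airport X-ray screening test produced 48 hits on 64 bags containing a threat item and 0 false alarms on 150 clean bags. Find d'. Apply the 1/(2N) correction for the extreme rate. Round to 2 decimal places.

The false-alarm rate is 0/150 = 0, so apply the 1/(2N) correction: FA → 1/(2·150) = 0.00333.
z(H) = z(0.75000) = 0.674
z(FA) = z(0.00333) = -2.713
d' = 0.674 − (-2.713) = 3.387

d' = 3.39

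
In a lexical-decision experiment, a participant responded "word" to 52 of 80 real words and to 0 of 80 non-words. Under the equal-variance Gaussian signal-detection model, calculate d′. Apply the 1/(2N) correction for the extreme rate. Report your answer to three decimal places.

d′ = 2.883

The false-alarm rate is 0/80 = 0, so apply the 1/(2N) correction: FA → 1/(2·80) = 0.00625.
z(H) = z(0.65000) = 0.3853
z(FA) = z(0.00625) = -2.4977
d' = 0.3853 − (-2.4977) = 2.8830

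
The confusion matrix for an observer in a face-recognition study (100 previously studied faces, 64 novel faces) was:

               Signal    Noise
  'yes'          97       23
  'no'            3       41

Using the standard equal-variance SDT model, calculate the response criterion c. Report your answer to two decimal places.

H = 97/100 = 0.9700
FA = 23/64 = 0.3594
Φ⁻¹(0.9700) = 1.881, Φ⁻¹(0.3594) = -0.360
c = −½·[z(H) + z(FA)] = −0.5 × (1.881 + (-0.360)) = -0.7605

c = -0.76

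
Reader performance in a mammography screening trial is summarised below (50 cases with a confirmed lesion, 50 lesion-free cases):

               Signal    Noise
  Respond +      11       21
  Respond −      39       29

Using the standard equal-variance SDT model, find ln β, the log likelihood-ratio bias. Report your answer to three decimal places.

H = 11/50 = 0.2200
FA = 21/50 = 0.4200
z(H) = -0.7722
z(FA) = -0.2019
ln β = −½·[z(H)² − z(FA)²] = −0.5 × (0.5963 − 0.0408) = -0.27775

ln β = -0.278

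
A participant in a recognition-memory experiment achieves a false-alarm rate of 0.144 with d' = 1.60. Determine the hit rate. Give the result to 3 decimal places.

hit rate = 0.705

z(false-alarm rate) = z(0.144) = -1.0625
z(H) = z(FA) + d' = -1.0625 + 1.60 = 0.5375
hit rate = Φ(0.5375) = 0.7045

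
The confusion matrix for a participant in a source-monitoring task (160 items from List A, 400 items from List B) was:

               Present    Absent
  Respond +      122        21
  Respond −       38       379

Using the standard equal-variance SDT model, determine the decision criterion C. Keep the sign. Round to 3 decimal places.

C = 0.453

H = 122/160 = 0.7625
FA = 21/400 = 0.0525
Φ⁻¹(H) = Φ⁻¹(0.7625) = 0.7144
Φ⁻¹(FA) = Φ⁻¹(0.0525) = -1.6211
c = −½·[z(H) + z(FA)] = −0.5 × (0.7144 + (-1.6211)) = 0.45335
c > 0: the participant has a conservative response bias.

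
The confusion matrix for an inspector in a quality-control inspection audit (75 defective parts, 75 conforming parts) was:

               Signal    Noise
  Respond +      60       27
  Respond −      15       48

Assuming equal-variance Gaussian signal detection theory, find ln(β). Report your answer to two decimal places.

H = 60/75 = 0.8000
FA = 27/75 = 0.3600
Φ⁻¹(H) = Φ⁻¹(0.8000) = 0.842
Φ⁻¹(FA) = Φ⁻¹(0.3600) = -0.358
ln β = −½·[z(H)² − z(FA)²] = −0.5 × (0.709 − 0.128) = -0.2905

ln β = -0.29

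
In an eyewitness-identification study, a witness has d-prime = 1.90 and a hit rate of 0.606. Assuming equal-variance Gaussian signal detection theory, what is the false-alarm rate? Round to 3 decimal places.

false-alarm rate = 0.051

z(hit rate) = z(0.606) = 0.2689
z(FA) = z(H) − d' = 0.2689 − 1.90 = -1.6311
false-alarm rate = Φ(-1.6311) = 0.0514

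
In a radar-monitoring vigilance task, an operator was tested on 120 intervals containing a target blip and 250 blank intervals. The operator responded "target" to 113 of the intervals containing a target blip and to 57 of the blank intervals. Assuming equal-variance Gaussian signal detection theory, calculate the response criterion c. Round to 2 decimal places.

c = -0.41

H = 113/120 = 0.9417
FA = 57/250 = 0.2280
Φ⁻¹(0.9417) = 1.5692, Φ⁻¹(0.2280) = -0.7454
c = −½·[z(H) + z(FA)] = −0.5 × (1.5692 + (-0.7454)) = -0.4119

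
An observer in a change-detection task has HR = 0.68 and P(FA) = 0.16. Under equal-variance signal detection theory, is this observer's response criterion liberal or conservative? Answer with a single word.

conservative

z(H) = 0.468, z(FA) = -0.994
c = −½·(z(H) + z(FA)) = 0.263
c > 0 → conservative criterion (biased toward responding “no”).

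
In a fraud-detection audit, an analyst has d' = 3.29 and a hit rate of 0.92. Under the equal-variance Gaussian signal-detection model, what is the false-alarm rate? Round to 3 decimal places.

z(hit rate) = z(0.92) = 1.4051
z(FA) = z(H) − d' = 1.4051 − 3.29 = -1.8849
false-alarm rate = Φ(-1.8849) = 0.0297

false-alarm rate = 0.030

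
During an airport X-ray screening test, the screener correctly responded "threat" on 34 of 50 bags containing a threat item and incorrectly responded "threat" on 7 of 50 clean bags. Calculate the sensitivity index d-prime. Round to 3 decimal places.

H = 34/50 = 0.6800
FA = 7/50 = 0.1400
z(H) = z(0.6800) = 0.4677
z(FA) = z(0.1400) = -1.0803
d' = z(H) − z(FA) = 0.4677 − (-1.0803) = 1.5480

d-prime = 1.548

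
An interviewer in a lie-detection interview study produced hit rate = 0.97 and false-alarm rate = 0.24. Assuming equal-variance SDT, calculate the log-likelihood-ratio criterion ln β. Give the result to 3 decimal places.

z(H) = 1.8808
z(FA) = -0.7063
ln β = −½·[z(H)² − z(FA)²] = −0.5 × (3.5374 − 0.4989) = -1.51925

ln β = -1.519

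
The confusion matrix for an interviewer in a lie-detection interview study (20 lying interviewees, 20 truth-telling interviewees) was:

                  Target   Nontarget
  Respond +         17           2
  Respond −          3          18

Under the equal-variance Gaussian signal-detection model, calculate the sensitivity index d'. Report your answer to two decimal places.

H = 17/20 = 0.8500
FA = 2/20 = 0.1000
z(H) = z(0.8500) = 1.0364
z(FA) = z(0.1000) = -1.2816
d' = z(H) − z(FA) = 1.0364 − (-1.2816) = 2.3180

d' = 2.32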